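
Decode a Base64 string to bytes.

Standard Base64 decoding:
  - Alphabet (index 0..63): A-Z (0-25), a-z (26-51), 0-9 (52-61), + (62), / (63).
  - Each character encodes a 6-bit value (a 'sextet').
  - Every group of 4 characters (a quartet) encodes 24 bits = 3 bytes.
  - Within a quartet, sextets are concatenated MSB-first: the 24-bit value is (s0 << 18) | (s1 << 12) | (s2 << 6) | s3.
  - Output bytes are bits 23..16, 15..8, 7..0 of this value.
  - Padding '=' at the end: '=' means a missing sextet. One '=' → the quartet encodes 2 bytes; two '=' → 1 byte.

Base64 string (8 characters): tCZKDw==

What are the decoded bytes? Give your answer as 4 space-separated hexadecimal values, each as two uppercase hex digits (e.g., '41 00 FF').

Answer: B4 26 4A 0F

Derivation:
After char 0 ('t'=45): chars_in_quartet=1 acc=0x2D bytes_emitted=0
After char 1 ('C'=2): chars_in_quartet=2 acc=0xB42 bytes_emitted=0
After char 2 ('Z'=25): chars_in_quartet=3 acc=0x2D099 bytes_emitted=0
After char 3 ('K'=10): chars_in_quartet=4 acc=0xB4264A -> emit B4 26 4A, reset; bytes_emitted=3
After char 4 ('D'=3): chars_in_quartet=1 acc=0x3 bytes_emitted=3
After char 5 ('w'=48): chars_in_quartet=2 acc=0xF0 bytes_emitted=3
Padding '==': partial quartet acc=0xF0 -> emit 0F; bytes_emitted=4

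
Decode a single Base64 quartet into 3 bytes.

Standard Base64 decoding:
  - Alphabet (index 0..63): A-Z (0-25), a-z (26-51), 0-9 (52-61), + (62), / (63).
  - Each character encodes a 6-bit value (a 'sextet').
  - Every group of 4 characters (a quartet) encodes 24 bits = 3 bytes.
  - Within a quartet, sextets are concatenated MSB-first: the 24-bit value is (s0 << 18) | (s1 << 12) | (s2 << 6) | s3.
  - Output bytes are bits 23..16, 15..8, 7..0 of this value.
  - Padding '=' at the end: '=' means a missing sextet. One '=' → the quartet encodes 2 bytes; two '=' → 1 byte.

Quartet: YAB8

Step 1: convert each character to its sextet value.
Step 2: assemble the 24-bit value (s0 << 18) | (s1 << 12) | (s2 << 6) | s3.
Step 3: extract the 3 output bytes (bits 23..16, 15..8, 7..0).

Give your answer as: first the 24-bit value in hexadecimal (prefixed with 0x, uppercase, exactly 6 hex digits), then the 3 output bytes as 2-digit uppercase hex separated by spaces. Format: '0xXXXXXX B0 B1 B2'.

Answer: 0x60007C 60 00 7C

Derivation:
Sextets: Y=24, A=0, B=1, 8=60
24-bit: (24<<18) | (0<<12) | (1<<6) | 60
      = 0x600000 | 0x000000 | 0x000040 | 0x00003C
      = 0x60007C
Bytes: (v>>16)&0xFF=60, (v>>8)&0xFF=00, v&0xFF=7C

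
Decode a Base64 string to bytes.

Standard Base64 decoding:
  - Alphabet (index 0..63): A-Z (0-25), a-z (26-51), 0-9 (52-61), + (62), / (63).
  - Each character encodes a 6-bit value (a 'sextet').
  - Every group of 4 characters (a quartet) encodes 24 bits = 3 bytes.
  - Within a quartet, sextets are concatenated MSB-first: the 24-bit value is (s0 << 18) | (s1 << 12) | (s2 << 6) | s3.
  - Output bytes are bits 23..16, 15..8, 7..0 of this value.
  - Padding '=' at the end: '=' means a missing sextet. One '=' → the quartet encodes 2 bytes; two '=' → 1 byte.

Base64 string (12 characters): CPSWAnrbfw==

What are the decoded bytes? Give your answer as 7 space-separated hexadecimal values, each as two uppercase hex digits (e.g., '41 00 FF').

Answer: 08 F4 96 02 7A DB 7F

Derivation:
After char 0 ('C'=2): chars_in_quartet=1 acc=0x2 bytes_emitted=0
After char 1 ('P'=15): chars_in_quartet=2 acc=0x8F bytes_emitted=0
After char 2 ('S'=18): chars_in_quartet=3 acc=0x23D2 bytes_emitted=0
After char 3 ('W'=22): chars_in_quartet=4 acc=0x8F496 -> emit 08 F4 96, reset; bytes_emitted=3
After char 4 ('A'=0): chars_in_quartet=1 acc=0x0 bytes_emitted=3
After char 5 ('n'=39): chars_in_quartet=2 acc=0x27 bytes_emitted=3
After char 6 ('r'=43): chars_in_quartet=3 acc=0x9EB bytes_emitted=3
After char 7 ('b'=27): chars_in_quartet=4 acc=0x27ADB -> emit 02 7A DB, reset; bytes_emitted=6
After char 8 ('f'=31): chars_in_quartet=1 acc=0x1F bytes_emitted=6
After char 9 ('w'=48): chars_in_quartet=2 acc=0x7F0 bytes_emitted=6
Padding '==': partial quartet acc=0x7F0 -> emit 7F; bytes_emitted=7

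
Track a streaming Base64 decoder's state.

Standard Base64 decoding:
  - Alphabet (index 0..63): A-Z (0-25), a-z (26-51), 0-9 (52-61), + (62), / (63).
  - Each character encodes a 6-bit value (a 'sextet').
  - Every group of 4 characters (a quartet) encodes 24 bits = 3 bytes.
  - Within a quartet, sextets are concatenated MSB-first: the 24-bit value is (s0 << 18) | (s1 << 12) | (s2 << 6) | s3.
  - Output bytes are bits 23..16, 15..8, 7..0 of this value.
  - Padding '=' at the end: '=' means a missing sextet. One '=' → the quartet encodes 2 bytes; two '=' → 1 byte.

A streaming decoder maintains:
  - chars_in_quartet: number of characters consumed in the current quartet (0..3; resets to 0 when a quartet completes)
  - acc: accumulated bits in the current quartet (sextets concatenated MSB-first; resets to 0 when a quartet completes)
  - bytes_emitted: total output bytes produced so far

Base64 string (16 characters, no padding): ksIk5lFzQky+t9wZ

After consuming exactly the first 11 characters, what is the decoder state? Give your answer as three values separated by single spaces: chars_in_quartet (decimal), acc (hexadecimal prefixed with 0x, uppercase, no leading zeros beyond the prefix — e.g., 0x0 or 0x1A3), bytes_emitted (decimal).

After char 0 ('k'=36): chars_in_quartet=1 acc=0x24 bytes_emitted=0
After char 1 ('s'=44): chars_in_quartet=2 acc=0x92C bytes_emitted=0
After char 2 ('I'=8): chars_in_quartet=3 acc=0x24B08 bytes_emitted=0
After char 3 ('k'=36): chars_in_quartet=4 acc=0x92C224 -> emit 92 C2 24, reset; bytes_emitted=3
After char 4 ('5'=57): chars_in_quartet=1 acc=0x39 bytes_emitted=3
After char 5 ('l'=37): chars_in_quartet=2 acc=0xE65 bytes_emitted=3
After char 6 ('F'=5): chars_in_quartet=3 acc=0x39945 bytes_emitted=3
After char 7 ('z'=51): chars_in_quartet=4 acc=0xE65173 -> emit E6 51 73, reset; bytes_emitted=6
After char 8 ('Q'=16): chars_in_quartet=1 acc=0x10 bytes_emitted=6
After char 9 ('k'=36): chars_in_quartet=2 acc=0x424 bytes_emitted=6
After char 10 ('y'=50): chars_in_quartet=3 acc=0x10932 bytes_emitted=6

Answer: 3 0x10932 6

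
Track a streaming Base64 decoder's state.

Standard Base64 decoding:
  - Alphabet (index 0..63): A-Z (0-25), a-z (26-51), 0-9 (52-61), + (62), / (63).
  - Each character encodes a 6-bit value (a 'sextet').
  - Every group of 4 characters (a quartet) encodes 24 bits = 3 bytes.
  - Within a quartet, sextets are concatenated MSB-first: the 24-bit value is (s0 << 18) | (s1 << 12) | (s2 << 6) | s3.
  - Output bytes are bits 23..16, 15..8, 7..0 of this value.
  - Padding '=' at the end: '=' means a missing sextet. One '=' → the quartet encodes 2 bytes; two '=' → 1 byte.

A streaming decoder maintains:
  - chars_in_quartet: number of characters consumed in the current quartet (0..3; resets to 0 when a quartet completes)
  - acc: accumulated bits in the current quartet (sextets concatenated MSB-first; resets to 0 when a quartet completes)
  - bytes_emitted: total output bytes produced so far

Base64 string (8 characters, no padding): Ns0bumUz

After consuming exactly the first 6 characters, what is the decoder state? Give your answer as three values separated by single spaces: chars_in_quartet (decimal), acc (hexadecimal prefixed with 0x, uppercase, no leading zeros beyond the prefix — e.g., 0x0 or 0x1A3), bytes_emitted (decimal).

After char 0 ('N'=13): chars_in_quartet=1 acc=0xD bytes_emitted=0
After char 1 ('s'=44): chars_in_quartet=2 acc=0x36C bytes_emitted=0
After char 2 ('0'=52): chars_in_quartet=3 acc=0xDB34 bytes_emitted=0
After char 3 ('b'=27): chars_in_quartet=4 acc=0x36CD1B -> emit 36 CD 1B, reset; bytes_emitted=3
After char 4 ('u'=46): chars_in_quartet=1 acc=0x2E bytes_emitted=3
After char 5 ('m'=38): chars_in_quartet=2 acc=0xBA6 bytes_emitted=3

Answer: 2 0xBA6 3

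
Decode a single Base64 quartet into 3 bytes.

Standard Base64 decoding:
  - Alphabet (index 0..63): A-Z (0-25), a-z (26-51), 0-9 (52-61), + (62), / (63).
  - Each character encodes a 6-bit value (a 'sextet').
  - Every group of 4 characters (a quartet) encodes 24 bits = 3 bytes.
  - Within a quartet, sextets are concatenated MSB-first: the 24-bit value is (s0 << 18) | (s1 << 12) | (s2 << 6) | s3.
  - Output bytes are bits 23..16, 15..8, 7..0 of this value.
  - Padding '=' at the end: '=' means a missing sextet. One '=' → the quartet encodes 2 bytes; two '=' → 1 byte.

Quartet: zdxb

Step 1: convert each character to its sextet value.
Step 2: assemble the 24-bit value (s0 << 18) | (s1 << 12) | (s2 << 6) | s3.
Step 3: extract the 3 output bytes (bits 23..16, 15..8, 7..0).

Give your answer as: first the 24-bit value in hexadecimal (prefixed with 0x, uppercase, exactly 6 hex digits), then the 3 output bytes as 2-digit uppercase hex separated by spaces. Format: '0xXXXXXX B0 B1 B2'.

Answer: 0xCDDC5B CD DC 5B

Derivation:
Sextets: z=51, d=29, x=49, b=27
24-bit: (51<<18) | (29<<12) | (49<<6) | 27
      = 0xCC0000 | 0x01D000 | 0x000C40 | 0x00001B
      = 0xCDDC5B
Bytes: (v>>16)&0xFF=CD, (v>>8)&0xFF=DC, v&0xFF=5B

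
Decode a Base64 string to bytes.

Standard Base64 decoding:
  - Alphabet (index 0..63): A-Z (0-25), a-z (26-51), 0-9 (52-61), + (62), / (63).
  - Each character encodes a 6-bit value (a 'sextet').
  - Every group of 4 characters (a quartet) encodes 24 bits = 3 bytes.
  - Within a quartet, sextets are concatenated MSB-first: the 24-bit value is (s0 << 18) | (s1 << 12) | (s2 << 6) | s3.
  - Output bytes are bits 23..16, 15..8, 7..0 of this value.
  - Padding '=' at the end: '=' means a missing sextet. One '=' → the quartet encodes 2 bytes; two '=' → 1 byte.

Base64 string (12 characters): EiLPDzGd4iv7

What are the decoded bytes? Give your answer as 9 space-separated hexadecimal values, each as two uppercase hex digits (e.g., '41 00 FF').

Answer: 12 22 CF 0F 31 9D E2 2B FB

Derivation:
After char 0 ('E'=4): chars_in_quartet=1 acc=0x4 bytes_emitted=0
After char 1 ('i'=34): chars_in_quartet=2 acc=0x122 bytes_emitted=0
After char 2 ('L'=11): chars_in_quartet=3 acc=0x488B bytes_emitted=0
After char 3 ('P'=15): chars_in_quartet=4 acc=0x1222CF -> emit 12 22 CF, reset; bytes_emitted=3
After char 4 ('D'=3): chars_in_quartet=1 acc=0x3 bytes_emitted=3
After char 5 ('z'=51): chars_in_quartet=2 acc=0xF3 bytes_emitted=3
After char 6 ('G'=6): chars_in_quartet=3 acc=0x3CC6 bytes_emitted=3
After char 7 ('d'=29): chars_in_quartet=4 acc=0xF319D -> emit 0F 31 9D, reset; bytes_emitted=6
After char 8 ('4'=56): chars_in_quartet=1 acc=0x38 bytes_emitted=6
After char 9 ('i'=34): chars_in_quartet=2 acc=0xE22 bytes_emitted=6
After char 10 ('v'=47): chars_in_quartet=3 acc=0x388AF bytes_emitted=6
After char 11 ('7'=59): chars_in_quartet=4 acc=0xE22BFB -> emit E2 2B FB, reset; bytes_emitted=9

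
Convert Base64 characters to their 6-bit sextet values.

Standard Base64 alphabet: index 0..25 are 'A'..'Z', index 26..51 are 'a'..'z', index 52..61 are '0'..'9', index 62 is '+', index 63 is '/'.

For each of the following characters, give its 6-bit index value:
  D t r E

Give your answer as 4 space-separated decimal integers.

'D': A..Z range, ord('D') − ord('A') = 3
't': a..z range, 26 + ord('t') − ord('a') = 45
'r': a..z range, 26 + ord('r') − ord('a') = 43
'E': A..Z range, ord('E') − ord('A') = 4

Answer: 3 45 43 4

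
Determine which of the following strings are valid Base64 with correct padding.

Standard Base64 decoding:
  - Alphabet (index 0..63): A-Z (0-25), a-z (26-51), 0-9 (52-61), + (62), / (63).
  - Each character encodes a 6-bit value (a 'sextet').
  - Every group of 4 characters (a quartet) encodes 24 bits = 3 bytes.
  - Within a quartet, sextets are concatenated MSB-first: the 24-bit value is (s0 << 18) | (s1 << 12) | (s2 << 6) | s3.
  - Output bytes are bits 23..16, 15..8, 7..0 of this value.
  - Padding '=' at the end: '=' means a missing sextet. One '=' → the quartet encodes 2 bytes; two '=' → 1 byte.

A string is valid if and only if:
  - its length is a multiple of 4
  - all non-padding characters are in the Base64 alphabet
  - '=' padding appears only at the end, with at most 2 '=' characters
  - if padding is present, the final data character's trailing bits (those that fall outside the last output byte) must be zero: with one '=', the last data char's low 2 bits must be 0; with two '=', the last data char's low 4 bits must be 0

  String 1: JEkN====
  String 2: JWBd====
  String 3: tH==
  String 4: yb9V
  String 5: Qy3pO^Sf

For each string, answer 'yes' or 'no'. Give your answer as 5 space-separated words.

String 1: 'JEkN====' → invalid (4 pad chars (max 2))
String 2: 'JWBd====' → invalid (4 pad chars (max 2))
String 3: 'tH==' → invalid (bad trailing bits)
String 4: 'yb9V' → valid
String 5: 'Qy3pO^Sf' → invalid (bad char(s): ['^'])

Answer: no no no yes no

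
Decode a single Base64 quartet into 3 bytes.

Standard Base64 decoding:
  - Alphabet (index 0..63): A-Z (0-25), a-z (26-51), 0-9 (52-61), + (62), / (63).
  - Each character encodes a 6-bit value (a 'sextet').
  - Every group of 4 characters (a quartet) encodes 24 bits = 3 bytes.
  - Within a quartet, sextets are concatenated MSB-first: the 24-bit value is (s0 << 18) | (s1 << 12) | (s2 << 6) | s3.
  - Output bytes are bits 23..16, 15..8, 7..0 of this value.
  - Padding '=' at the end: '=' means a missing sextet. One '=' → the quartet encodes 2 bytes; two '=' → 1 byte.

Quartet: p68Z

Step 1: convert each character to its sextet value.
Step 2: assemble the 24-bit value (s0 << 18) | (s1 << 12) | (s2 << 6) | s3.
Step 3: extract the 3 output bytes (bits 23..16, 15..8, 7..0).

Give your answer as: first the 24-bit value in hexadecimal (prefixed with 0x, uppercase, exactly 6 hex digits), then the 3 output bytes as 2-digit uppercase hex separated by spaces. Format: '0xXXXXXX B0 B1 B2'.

Answer: 0xA7AF19 A7 AF 19

Derivation:
Sextets: p=41, 6=58, 8=60, Z=25
24-bit: (41<<18) | (58<<12) | (60<<6) | 25
      = 0xA40000 | 0x03A000 | 0x000F00 | 0x000019
      = 0xA7AF19
Bytes: (v>>16)&0xFF=A7, (v>>8)&0xFF=AF, v&0xFF=19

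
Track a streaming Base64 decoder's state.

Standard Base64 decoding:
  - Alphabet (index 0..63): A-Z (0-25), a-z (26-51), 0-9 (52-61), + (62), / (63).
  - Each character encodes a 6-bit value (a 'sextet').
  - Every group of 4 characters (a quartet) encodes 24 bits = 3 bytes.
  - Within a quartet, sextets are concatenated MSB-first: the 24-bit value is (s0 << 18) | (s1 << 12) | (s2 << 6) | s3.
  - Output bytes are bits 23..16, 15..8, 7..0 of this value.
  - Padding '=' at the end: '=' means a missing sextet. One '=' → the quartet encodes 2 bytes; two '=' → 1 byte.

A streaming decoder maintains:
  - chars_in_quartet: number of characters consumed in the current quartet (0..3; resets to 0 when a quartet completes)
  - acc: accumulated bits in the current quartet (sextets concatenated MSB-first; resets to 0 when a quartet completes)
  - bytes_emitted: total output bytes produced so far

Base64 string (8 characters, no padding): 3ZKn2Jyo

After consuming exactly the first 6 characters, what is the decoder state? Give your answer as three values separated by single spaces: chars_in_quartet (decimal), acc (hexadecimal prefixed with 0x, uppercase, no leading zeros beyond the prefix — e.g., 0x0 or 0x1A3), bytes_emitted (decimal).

After char 0 ('3'=55): chars_in_quartet=1 acc=0x37 bytes_emitted=0
After char 1 ('Z'=25): chars_in_quartet=2 acc=0xDD9 bytes_emitted=0
After char 2 ('K'=10): chars_in_quartet=3 acc=0x3764A bytes_emitted=0
After char 3 ('n'=39): chars_in_quartet=4 acc=0xDD92A7 -> emit DD 92 A7, reset; bytes_emitted=3
After char 4 ('2'=54): chars_in_quartet=1 acc=0x36 bytes_emitted=3
After char 5 ('J'=9): chars_in_quartet=2 acc=0xD89 bytes_emitted=3

Answer: 2 0xD89 3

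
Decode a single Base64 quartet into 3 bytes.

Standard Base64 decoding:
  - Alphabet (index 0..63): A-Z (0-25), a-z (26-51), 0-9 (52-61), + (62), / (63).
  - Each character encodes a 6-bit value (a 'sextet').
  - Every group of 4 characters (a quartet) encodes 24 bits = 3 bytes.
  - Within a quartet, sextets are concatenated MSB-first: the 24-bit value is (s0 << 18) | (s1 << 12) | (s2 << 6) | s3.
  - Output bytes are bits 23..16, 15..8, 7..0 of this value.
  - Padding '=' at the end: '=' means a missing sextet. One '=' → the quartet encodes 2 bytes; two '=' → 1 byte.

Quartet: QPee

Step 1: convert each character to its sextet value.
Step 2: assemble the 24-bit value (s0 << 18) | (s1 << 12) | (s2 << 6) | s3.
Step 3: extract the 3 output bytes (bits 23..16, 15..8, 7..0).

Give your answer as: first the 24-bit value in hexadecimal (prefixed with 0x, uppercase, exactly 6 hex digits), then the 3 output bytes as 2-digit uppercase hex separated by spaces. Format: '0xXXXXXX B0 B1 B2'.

Sextets: Q=16, P=15, e=30, e=30
24-bit: (16<<18) | (15<<12) | (30<<6) | 30
      = 0x400000 | 0x00F000 | 0x000780 | 0x00001E
      = 0x40F79E
Bytes: (v>>16)&0xFF=40, (v>>8)&0xFF=F7, v&0xFF=9E

Answer: 0x40F79E 40 F7 9E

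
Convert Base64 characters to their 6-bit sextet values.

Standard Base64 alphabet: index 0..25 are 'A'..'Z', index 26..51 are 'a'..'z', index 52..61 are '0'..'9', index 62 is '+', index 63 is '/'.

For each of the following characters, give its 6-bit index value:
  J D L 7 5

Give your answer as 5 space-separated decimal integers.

'J': A..Z range, ord('J') − ord('A') = 9
'D': A..Z range, ord('D') − ord('A') = 3
'L': A..Z range, ord('L') − ord('A') = 11
'7': 0..9 range, 52 + ord('7') − ord('0') = 59
'5': 0..9 range, 52 + ord('5') − ord('0') = 57

Answer: 9 3 11 59 57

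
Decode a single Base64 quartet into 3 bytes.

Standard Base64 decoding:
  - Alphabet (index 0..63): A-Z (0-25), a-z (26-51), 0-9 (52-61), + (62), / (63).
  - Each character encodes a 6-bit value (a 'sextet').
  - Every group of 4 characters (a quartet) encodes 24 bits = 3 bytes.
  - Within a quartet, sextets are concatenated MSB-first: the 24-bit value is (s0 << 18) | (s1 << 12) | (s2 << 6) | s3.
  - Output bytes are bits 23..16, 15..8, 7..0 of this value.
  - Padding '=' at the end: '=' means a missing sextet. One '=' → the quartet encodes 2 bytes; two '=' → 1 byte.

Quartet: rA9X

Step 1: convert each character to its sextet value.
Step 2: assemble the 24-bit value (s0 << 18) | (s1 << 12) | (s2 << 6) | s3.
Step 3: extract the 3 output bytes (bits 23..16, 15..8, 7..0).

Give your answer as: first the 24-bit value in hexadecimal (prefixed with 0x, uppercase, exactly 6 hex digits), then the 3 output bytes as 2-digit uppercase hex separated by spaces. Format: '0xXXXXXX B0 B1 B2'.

Answer: 0xAC0F57 AC 0F 57

Derivation:
Sextets: r=43, A=0, 9=61, X=23
24-bit: (43<<18) | (0<<12) | (61<<6) | 23
      = 0xAC0000 | 0x000000 | 0x000F40 | 0x000017
      = 0xAC0F57
Bytes: (v>>16)&0xFF=AC, (v>>8)&0xFF=0F, v&0xFF=57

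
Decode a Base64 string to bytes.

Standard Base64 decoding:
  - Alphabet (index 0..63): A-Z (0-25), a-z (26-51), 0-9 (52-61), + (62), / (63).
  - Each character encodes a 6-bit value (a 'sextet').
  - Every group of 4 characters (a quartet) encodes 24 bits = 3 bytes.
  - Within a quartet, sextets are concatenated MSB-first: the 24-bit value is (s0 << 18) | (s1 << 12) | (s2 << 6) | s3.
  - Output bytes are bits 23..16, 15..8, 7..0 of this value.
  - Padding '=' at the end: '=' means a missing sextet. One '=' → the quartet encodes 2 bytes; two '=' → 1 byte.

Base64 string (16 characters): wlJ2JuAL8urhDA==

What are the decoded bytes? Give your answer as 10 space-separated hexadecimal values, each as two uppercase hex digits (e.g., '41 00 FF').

After char 0 ('w'=48): chars_in_quartet=1 acc=0x30 bytes_emitted=0
After char 1 ('l'=37): chars_in_quartet=2 acc=0xC25 bytes_emitted=0
After char 2 ('J'=9): chars_in_quartet=3 acc=0x30949 bytes_emitted=0
After char 3 ('2'=54): chars_in_quartet=4 acc=0xC25276 -> emit C2 52 76, reset; bytes_emitted=3
After char 4 ('J'=9): chars_in_quartet=1 acc=0x9 bytes_emitted=3
After char 5 ('u'=46): chars_in_quartet=2 acc=0x26E bytes_emitted=3
After char 6 ('A'=0): chars_in_quartet=3 acc=0x9B80 bytes_emitted=3
After char 7 ('L'=11): chars_in_quartet=4 acc=0x26E00B -> emit 26 E0 0B, reset; bytes_emitted=6
After char 8 ('8'=60): chars_in_quartet=1 acc=0x3C bytes_emitted=6
After char 9 ('u'=46): chars_in_quartet=2 acc=0xF2E bytes_emitted=6
After char 10 ('r'=43): chars_in_quartet=3 acc=0x3CBAB bytes_emitted=6
After char 11 ('h'=33): chars_in_quartet=4 acc=0xF2EAE1 -> emit F2 EA E1, reset; bytes_emitted=9
After char 12 ('D'=3): chars_in_quartet=1 acc=0x3 bytes_emitted=9
After char 13 ('A'=0): chars_in_quartet=2 acc=0xC0 bytes_emitted=9
Padding '==': partial quartet acc=0xC0 -> emit 0C; bytes_emitted=10

Answer: C2 52 76 26 E0 0B F2 EA E1 0C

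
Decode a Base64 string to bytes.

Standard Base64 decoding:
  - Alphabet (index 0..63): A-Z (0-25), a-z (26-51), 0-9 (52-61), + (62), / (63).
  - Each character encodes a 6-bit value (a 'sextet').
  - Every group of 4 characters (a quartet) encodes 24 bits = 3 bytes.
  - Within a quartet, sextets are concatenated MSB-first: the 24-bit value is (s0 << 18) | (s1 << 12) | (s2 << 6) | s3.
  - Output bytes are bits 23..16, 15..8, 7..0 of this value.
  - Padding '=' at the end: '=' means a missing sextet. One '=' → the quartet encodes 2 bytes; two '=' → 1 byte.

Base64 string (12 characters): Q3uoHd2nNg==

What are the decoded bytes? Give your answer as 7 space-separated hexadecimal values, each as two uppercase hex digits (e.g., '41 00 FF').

Answer: 43 7B A8 1D DD A7 36

Derivation:
After char 0 ('Q'=16): chars_in_quartet=1 acc=0x10 bytes_emitted=0
After char 1 ('3'=55): chars_in_quartet=2 acc=0x437 bytes_emitted=0
After char 2 ('u'=46): chars_in_quartet=3 acc=0x10DEE bytes_emitted=0
After char 3 ('o'=40): chars_in_quartet=4 acc=0x437BA8 -> emit 43 7B A8, reset; bytes_emitted=3
After char 4 ('H'=7): chars_in_quartet=1 acc=0x7 bytes_emitted=3
After char 5 ('d'=29): chars_in_quartet=2 acc=0x1DD bytes_emitted=3
After char 6 ('2'=54): chars_in_quartet=3 acc=0x7776 bytes_emitted=3
After char 7 ('n'=39): chars_in_quartet=4 acc=0x1DDDA7 -> emit 1D DD A7, reset; bytes_emitted=6
After char 8 ('N'=13): chars_in_quartet=1 acc=0xD bytes_emitted=6
After char 9 ('g'=32): chars_in_quartet=2 acc=0x360 bytes_emitted=6
Padding '==': partial quartet acc=0x360 -> emit 36; bytes_emitted=7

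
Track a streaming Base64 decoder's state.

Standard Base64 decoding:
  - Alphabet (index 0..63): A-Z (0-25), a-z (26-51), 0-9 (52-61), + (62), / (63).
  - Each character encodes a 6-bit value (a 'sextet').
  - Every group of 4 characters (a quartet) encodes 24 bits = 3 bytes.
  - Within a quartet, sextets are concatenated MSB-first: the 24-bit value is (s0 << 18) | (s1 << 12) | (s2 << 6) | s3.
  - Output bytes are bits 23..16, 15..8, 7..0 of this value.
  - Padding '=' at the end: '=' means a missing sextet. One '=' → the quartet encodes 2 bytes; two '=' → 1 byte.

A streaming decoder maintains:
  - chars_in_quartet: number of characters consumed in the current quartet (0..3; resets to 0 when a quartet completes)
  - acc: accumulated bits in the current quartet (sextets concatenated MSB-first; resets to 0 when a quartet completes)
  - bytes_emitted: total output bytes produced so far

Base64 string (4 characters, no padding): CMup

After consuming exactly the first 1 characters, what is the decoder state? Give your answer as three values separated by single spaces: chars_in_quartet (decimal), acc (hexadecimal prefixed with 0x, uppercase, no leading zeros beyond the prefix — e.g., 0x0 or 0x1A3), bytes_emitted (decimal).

After char 0 ('C'=2): chars_in_quartet=1 acc=0x2 bytes_emitted=0

Answer: 1 0x2 0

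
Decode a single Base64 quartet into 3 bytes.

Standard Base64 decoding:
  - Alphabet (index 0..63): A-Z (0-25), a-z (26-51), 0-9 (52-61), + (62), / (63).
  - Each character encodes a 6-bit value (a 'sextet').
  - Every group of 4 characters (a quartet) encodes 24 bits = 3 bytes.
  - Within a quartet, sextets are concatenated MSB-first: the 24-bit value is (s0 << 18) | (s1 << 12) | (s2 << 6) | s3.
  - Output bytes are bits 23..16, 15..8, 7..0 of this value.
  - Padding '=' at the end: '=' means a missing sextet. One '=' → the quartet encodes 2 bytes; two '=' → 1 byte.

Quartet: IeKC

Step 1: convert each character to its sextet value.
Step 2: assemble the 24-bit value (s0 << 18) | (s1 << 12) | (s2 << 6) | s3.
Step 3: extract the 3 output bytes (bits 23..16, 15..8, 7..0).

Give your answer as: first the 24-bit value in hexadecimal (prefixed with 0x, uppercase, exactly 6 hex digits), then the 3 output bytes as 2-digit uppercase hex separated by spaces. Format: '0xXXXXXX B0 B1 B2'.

Sextets: I=8, e=30, K=10, C=2
24-bit: (8<<18) | (30<<12) | (10<<6) | 2
      = 0x200000 | 0x01E000 | 0x000280 | 0x000002
      = 0x21E282
Bytes: (v>>16)&0xFF=21, (v>>8)&0xFF=E2, v&0xFF=82

Answer: 0x21E282 21 E2 82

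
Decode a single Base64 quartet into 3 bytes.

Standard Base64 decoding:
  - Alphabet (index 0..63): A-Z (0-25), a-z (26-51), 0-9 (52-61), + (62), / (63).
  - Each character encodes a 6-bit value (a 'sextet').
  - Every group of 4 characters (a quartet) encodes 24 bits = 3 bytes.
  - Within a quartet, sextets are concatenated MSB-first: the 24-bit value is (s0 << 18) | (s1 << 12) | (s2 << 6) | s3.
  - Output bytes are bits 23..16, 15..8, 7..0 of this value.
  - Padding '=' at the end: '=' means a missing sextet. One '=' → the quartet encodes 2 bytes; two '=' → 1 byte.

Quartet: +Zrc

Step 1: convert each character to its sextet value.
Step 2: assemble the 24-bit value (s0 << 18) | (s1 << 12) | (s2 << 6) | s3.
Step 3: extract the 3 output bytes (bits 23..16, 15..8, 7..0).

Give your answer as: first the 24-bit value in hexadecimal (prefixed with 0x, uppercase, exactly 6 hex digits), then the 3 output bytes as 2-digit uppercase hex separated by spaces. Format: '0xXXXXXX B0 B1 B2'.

Answer: 0xF99ADC F9 9A DC

Derivation:
Sextets: +=62, Z=25, r=43, c=28
24-bit: (62<<18) | (25<<12) | (43<<6) | 28
      = 0xF80000 | 0x019000 | 0x000AC0 | 0x00001C
      = 0xF99ADC
Bytes: (v>>16)&0xFF=F9, (v>>8)&0xFF=9A, v&0xFF=DC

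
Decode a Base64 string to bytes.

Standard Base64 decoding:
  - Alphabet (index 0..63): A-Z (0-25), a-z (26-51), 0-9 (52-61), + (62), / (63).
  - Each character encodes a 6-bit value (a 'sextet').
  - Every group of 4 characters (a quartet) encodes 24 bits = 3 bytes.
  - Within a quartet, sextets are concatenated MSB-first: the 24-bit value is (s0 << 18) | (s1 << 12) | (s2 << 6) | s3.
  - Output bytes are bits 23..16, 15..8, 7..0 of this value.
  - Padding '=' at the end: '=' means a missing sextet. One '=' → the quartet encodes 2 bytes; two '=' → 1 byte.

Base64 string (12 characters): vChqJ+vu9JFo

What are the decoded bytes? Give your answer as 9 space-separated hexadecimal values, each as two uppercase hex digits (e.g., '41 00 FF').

After char 0 ('v'=47): chars_in_quartet=1 acc=0x2F bytes_emitted=0
After char 1 ('C'=2): chars_in_quartet=2 acc=0xBC2 bytes_emitted=0
After char 2 ('h'=33): chars_in_quartet=3 acc=0x2F0A1 bytes_emitted=0
After char 3 ('q'=42): chars_in_quartet=4 acc=0xBC286A -> emit BC 28 6A, reset; bytes_emitted=3
After char 4 ('J'=9): chars_in_quartet=1 acc=0x9 bytes_emitted=3
After char 5 ('+'=62): chars_in_quartet=2 acc=0x27E bytes_emitted=3
After char 6 ('v'=47): chars_in_quartet=3 acc=0x9FAF bytes_emitted=3
After char 7 ('u'=46): chars_in_quartet=4 acc=0x27EBEE -> emit 27 EB EE, reset; bytes_emitted=6
After char 8 ('9'=61): chars_in_quartet=1 acc=0x3D bytes_emitted=6
After char 9 ('J'=9): chars_in_quartet=2 acc=0xF49 bytes_emitted=6
After char 10 ('F'=5): chars_in_quartet=3 acc=0x3D245 bytes_emitted=6
After char 11 ('o'=40): chars_in_quartet=4 acc=0xF49168 -> emit F4 91 68, reset; bytes_emitted=9

Answer: BC 28 6A 27 EB EE F4 91 68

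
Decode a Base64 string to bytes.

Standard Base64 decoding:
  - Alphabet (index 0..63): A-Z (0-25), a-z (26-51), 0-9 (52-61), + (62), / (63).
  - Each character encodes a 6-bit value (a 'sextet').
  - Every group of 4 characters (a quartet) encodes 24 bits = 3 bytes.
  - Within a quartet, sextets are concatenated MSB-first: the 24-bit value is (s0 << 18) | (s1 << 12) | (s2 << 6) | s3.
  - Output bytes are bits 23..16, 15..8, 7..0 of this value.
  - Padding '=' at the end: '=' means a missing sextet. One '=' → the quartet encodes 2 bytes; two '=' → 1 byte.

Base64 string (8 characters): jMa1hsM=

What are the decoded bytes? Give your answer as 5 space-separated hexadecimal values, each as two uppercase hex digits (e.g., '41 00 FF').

After char 0 ('j'=35): chars_in_quartet=1 acc=0x23 bytes_emitted=0
After char 1 ('M'=12): chars_in_quartet=2 acc=0x8CC bytes_emitted=0
After char 2 ('a'=26): chars_in_quartet=3 acc=0x2331A bytes_emitted=0
After char 3 ('1'=53): chars_in_quartet=4 acc=0x8CC6B5 -> emit 8C C6 B5, reset; bytes_emitted=3
After char 4 ('h'=33): chars_in_quartet=1 acc=0x21 bytes_emitted=3
After char 5 ('s'=44): chars_in_quartet=2 acc=0x86C bytes_emitted=3
After char 6 ('M'=12): chars_in_quartet=3 acc=0x21B0C bytes_emitted=3
Padding '=': partial quartet acc=0x21B0C -> emit 86 C3; bytes_emitted=5

Answer: 8C C6 B5 86 C3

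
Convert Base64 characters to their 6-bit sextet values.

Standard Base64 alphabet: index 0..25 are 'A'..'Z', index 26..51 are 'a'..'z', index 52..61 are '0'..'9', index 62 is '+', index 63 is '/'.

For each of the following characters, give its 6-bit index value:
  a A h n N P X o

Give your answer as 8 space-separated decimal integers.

Answer: 26 0 33 39 13 15 23 40

Derivation:
'a': a..z range, 26 + ord('a') − ord('a') = 26
'A': A..Z range, ord('A') − ord('A') = 0
'h': a..z range, 26 + ord('h') − ord('a') = 33
'n': a..z range, 26 + ord('n') − ord('a') = 39
'N': A..Z range, ord('N') − ord('A') = 13
'P': A..Z range, ord('P') − ord('A') = 15
'X': A..Z range, ord('X') − ord('A') = 23
'o': a..z range, 26 + ord('o') − ord('a') = 40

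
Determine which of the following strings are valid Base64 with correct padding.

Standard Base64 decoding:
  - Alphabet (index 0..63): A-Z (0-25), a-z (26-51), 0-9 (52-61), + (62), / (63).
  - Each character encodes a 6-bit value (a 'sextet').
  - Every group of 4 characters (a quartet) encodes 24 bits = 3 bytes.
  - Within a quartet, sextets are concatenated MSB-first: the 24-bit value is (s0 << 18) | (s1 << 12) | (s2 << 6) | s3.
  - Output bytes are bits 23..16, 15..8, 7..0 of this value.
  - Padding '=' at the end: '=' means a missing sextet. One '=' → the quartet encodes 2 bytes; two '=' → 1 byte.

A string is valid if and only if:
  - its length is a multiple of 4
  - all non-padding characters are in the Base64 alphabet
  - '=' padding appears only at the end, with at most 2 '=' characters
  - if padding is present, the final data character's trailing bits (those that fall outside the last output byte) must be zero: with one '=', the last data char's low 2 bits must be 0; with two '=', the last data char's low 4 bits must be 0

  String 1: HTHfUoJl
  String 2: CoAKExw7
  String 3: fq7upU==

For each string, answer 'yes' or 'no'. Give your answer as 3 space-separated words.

String 1: 'HTHfUoJl' → valid
String 2: 'CoAKExw7' → valid
String 3: 'fq7upU==' → invalid (bad trailing bits)

Answer: yes yes no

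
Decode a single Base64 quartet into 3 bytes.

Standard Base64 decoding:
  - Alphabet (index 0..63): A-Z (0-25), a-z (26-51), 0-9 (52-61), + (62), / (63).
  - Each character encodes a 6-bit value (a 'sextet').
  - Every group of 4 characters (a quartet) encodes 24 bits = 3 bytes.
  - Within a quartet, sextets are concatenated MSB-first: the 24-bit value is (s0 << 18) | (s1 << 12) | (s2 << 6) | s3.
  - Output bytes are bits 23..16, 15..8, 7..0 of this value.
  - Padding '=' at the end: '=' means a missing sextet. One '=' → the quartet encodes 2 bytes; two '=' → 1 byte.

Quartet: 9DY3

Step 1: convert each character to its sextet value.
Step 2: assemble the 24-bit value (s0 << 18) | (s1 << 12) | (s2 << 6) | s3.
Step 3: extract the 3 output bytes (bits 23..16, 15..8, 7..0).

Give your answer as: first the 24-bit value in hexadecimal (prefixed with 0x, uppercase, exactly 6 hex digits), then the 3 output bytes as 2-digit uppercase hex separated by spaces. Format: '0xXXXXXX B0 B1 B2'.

Sextets: 9=61, D=3, Y=24, 3=55
24-bit: (61<<18) | (3<<12) | (24<<6) | 55
      = 0xF40000 | 0x003000 | 0x000600 | 0x000037
      = 0xF43637
Bytes: (v>>16)&0xFF=F4, (v>>8)&0xFF=36, v&0xFF=37

Answer: 0xF43637 F4 36 37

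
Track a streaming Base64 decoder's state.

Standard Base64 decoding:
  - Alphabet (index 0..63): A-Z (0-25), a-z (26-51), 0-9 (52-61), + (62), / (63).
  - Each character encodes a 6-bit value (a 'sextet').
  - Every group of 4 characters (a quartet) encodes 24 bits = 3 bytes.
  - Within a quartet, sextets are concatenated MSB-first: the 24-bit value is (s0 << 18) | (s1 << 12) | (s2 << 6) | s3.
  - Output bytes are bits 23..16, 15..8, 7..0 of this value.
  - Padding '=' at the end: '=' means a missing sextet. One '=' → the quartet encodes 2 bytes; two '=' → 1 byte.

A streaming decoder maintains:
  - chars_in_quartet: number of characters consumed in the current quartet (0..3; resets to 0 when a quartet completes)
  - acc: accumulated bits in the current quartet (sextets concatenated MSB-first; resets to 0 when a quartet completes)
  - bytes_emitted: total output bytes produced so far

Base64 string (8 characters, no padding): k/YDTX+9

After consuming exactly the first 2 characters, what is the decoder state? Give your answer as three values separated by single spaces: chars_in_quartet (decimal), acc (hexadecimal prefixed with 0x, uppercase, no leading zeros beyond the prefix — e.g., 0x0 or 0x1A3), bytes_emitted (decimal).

Answer: 2 0x93F 0

Derivation:
After char 0 ('k'=36): chars_in_quartet=1 acc=0x24 bytes_emitted=0
After char 1 ('/'=63): chars_in_quartet=2 acc=0x93F bytes_emitted=0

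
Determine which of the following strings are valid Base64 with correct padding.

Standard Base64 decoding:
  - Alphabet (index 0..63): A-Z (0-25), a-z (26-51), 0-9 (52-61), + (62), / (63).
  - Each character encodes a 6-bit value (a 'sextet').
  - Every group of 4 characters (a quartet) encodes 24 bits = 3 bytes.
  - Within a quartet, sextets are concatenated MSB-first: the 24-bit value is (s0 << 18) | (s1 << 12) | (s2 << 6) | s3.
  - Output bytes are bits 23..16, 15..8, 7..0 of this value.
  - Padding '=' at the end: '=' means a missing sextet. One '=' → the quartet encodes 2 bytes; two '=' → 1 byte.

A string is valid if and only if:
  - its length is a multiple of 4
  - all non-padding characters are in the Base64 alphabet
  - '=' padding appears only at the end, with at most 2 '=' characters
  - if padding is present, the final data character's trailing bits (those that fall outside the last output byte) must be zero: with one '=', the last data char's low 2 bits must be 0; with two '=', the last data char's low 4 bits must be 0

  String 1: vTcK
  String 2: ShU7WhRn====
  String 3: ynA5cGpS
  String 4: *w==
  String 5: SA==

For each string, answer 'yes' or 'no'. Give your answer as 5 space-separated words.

Answer: yes no yes no yes

Derivation:
String 1: 'vTcK' → valid
String 2: 'ShU7WhRn====' → invalid (4 pad chars (max 2))
String 3: 'ynA5cGpS' → valid
String 4: '*w==' → invalid (bad char(s): ['*'])
String 5: 'SA==' → valid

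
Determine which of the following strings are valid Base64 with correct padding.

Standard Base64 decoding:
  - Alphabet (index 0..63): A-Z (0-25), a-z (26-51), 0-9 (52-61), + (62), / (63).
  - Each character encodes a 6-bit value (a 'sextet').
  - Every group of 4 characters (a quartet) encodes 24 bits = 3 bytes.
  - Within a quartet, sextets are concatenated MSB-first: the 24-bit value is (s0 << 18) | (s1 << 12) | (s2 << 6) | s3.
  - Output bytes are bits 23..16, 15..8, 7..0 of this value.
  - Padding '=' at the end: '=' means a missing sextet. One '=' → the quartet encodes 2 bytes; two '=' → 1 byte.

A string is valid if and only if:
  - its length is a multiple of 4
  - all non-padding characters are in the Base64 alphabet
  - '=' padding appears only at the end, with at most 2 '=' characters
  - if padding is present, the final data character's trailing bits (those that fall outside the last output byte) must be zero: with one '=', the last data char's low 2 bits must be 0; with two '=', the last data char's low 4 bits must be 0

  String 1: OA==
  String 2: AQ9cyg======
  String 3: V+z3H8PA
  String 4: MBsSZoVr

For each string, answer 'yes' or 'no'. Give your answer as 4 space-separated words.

Answer: yes no yes yes

Derivation:
String 1: 'OA==' → valid
String 2: 'AQ9cyg======' → invalid (6 pad chars (max 2))
String 3: 'V+z3H8PA' → valid
String 4: 'MBsSZoVr' → valid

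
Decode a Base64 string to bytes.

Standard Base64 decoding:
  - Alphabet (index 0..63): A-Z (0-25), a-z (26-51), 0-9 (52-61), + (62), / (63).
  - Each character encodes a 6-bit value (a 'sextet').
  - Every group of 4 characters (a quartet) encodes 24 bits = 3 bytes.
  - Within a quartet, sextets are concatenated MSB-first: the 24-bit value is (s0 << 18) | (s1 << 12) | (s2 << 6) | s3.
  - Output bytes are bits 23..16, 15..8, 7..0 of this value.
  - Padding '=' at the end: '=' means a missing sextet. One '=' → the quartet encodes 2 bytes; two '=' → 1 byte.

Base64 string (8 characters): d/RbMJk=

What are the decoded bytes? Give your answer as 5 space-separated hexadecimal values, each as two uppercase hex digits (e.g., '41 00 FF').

Answer: 77 F4 5B 30 99

Derivation:
After char 0 ('d'=29): chars_in_quartet=1 acc=0x1D bytes_emitted=0
After char 1 ('/'=63): chars_in_quartet=2 acc=0x77F bytes_emitted=0
After char 2 ('R'=17): chars_in_quartet=3 acc=0x1DFD1 bytes_emitted=0
After char 3 ('b'=27): chars_in_quartet=4 acc=0x77F45B -> emit 77 F4 5B, reset; bytes_emitted=3
After char 4 ('M'=12): chars_in_quartet=1 acc=0xC bytes_emitted=3
After char 5 ('J'=9): chars_in_quartet=2 acc=0x309 bytes_emitted=3
After char 6 ('k'=36): chars_in_quartet=3 acc=0xC264 bytes_emitted=3
Padding '=': partial quartet acc=0xC264 -> emit 30 99; bytes_emitted=5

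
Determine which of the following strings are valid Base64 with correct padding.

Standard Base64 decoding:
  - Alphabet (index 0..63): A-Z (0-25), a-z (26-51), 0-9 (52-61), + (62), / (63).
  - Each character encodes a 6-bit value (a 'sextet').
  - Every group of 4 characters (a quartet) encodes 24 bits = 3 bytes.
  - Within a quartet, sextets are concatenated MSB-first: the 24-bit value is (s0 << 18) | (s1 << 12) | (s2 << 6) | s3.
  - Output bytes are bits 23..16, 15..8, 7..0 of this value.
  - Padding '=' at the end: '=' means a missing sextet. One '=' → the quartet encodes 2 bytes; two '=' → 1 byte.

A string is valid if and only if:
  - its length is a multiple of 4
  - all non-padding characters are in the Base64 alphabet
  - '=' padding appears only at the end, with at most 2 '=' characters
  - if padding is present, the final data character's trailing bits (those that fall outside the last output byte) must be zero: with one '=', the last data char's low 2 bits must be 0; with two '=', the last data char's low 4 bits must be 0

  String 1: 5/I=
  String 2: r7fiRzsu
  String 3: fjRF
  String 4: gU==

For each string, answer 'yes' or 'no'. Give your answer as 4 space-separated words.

Answer: yes yes yes no

Derivation:
String 1: '5/I=' → valid
String 2: 'r7fiRzsu' → valid
String 3: 'fjRF' → valid
String 4: 'gU==' → invalid (bad trailing bits)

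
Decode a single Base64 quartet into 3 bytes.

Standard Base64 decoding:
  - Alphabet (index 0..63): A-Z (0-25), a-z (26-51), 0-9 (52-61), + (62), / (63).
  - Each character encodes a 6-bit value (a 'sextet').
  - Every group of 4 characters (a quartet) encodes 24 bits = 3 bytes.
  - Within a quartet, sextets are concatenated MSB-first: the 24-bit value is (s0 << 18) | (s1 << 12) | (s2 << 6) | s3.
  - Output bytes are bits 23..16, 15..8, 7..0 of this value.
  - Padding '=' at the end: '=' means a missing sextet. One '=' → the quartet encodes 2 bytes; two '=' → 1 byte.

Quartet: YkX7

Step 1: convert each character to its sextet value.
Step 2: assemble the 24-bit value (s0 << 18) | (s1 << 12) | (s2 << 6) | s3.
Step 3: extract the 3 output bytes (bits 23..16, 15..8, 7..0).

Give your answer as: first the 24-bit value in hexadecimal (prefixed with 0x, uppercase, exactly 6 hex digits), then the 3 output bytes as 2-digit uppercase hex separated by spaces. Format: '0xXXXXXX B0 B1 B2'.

Answer: 0x6245FB 62 45 FB

Derivation:
Sextets: Y=24, k=36, X=23, 7=59
24-bit: (24<<18) | (36<<12) | (23<<6) | 59
      = 0x600000 | 0x024000 | 0x0005C0 | 0x00003B
      = 0x6245FB
Bytes: (v>>16)&0xFF=62, (v>>8)&0xFF=45, v&0xFF=FB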